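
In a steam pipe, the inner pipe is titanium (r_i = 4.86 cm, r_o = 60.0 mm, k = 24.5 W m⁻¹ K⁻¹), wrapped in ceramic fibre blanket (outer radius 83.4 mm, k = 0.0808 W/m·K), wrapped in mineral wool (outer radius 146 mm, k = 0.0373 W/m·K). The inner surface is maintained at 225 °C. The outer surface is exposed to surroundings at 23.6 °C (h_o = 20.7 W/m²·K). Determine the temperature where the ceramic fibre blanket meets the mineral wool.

Series thermal resistances, inner to outer:
  R'_titanium = ln(0.0600/0.0486)/(2πk) = 0.2107/(2π·24.5) = 0.001369 m·K/W
  R'_ceramic fibre blanket = ln(0.0834/0.0600)/(2πk) = 0.3293/(2π·0.0808) = 0.6486 m·K/W
  R'_mineral wool = ln(0.146/0.0834)/(2πk) = 0.5600/(2π·0.0373) = 2.389 m·K/W
  R'_conv,out = 1/(2πr h) = 1/(2π·0.146·20.7) = 0.05266 m·K/W
ΣR = 0.001369 + 0.6486 + 2.389 + 0.05266 = 3.092 m·K/W
Q' = ΔT/ΣR = (225 °C − 23.6 °C)/3.092 = 65.14 W/m
From the inner boundary to the ceramic fibre blanket/mineral wool interface, ΣR_partial = 0.6500 m·K/W.
T_interface = T_in − Q'·ΣR_partial = 225 °C − (65.14)(0.6500) = 183 °C

T = 183 °C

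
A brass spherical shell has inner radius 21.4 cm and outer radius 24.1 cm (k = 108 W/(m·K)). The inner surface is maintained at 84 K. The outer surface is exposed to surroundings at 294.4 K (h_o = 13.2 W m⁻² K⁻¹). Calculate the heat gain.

Series thermal resistances, inner to outer:
  R_brass = (1/0.214 − 1/0.241)/(4πk) = 0.5235/(4π·108) = 3.857×10^-4 K/W
  R_conv,out = 1/(4πr²h) = 1/(4π·0.241²·13.2) = 0.1038 K/W
ΣR = 3.857×10^-4 + 0.1038 = 0.1042 K/W
Q = ΔT/ΣR = (84 K − 294.4 K)/0.1042 = -2020 W
(Negative Q ⇒ heat flows inward; heat gain = 2020 W.)

Q = 2.02 kW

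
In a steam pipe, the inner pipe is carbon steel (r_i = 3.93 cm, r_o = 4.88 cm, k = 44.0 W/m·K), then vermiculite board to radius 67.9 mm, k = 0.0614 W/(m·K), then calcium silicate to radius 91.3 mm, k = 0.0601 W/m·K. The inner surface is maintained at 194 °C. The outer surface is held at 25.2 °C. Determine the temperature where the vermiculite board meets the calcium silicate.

Series thermal resistances, inner to outer:
  R'_carbon steel = ln(0.0488/0.0393)/(2πk) = 0.2165/(2π·44.0) = 7.831×10^-4 m·K/W
  R'_vermiculite board = ln(0.0679/0.0488)/(2πk) = 0.3303/(2π·0.0614) = 0.8562 m·K/W
  R'_calcium silicate = ln(0.0913/0.0679)/(2πk) = 0.2961/(2π·0.0601) = 0.7842 m·K/W
ΣR = 7.831×10^-4 + 0.8562 + 0.7842 = 1.641 m·K/W
Q' = ΔT/ΣR = (194 °C − 25.2 °C)/1.641 = 102.9 W/m
From the inner boundary to the vermiculite board/calcium silicate interface, ΣR_partial = 0.8570 m·K/W.
T_interface = T_in − Q'·ΣR_partial = 194 °C − (102.9)(0.8570) = 106 °C

T = 106 °C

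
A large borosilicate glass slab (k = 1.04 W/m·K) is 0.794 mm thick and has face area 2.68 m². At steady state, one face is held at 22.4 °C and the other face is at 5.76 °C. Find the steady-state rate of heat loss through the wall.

Q = 58400 W

Q = kA·ΔT/L = 1.04 × 2.68 × |22.4 °C − 5.76 °C| / 7.94×10^-4 = 58400 W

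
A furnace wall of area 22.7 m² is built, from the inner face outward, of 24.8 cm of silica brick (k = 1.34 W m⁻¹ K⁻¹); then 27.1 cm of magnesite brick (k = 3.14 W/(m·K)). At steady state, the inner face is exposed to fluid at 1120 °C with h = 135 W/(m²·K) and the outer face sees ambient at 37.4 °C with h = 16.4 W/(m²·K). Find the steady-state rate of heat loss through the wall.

Treat each layer as a resistance in series:
  R_conv,in = 1/(hA) = 1/(135·22.7) = 3.263×10^-4 K/W
  R_silica brick = L/(kA) = 0.248/(1.34·22.7) = 0.008153 K/W
  R_magnesite brick = L/(kA) = 0.271/(3.14·22.7) = 0.003802 K/W
  R_conv,out = 1/(hA) = 1/(16.4·22.7) = 0.002686 K/W
ΣR = 3.263×10^-4 + 0.008153 + 0.003802 + 0.002686 = 0.01497 K/W
Q = ΔT/ΣR = (1120 °C − 37.4 °C)/0.01497 = 72300 W

Q = 72.3 kW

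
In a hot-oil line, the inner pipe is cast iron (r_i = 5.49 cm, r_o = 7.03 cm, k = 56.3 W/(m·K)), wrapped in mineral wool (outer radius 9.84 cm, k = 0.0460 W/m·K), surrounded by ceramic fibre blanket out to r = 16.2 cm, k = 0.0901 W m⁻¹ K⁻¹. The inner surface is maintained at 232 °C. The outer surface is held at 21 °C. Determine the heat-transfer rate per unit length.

Resistance network (inner→outer):
  R'_cast iron = ln(0.0703/0.0549)/(2πk) = 0.2473/(2π·56.3) = 6.990×10^-4 m·K/W
  R'_mineral wool = ln(0.0984/0.0703)/(2πk) = 0.3363/(2π·0.0460) = 1.163 m·K/W
  R'_ceramic fibre blanket = ln(0.162/0.0984)/(2πk) = 0.4986/(2π·0.0901) = 0.8807 m·K/W
ΣR = 6.990×10^-4 + 1.163 + 0.8807 = 2.044 m·K/W
Q' = ΔT/ΣR = (232 °C − 21 °C)/2.044 = 103 W/m

Q' = 103 W/m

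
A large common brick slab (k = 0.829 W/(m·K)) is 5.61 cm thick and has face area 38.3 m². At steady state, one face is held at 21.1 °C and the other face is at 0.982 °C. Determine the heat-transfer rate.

Q = kA·ΔT/L = 0.829 × 38.3 × |21.1 °C − 0.982 °C| / 0.0561 = 11400 W

Q = 11.4 kW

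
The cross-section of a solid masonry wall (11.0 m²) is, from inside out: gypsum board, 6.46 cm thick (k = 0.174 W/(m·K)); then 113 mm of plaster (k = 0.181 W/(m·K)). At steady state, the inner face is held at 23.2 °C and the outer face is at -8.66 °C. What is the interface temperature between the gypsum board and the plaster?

T = 11.3 °C

Series thermal resistances, inner to outer:
  R_gypsum board = L/(kA) = 0.0646/(0.174·11.0) = 0.03375 K/W
  R_plaster = L/(kA) = 0.113/(0.181·11.0) = 0.05676 K/W
ΣR = 0.03375 + 0.05676 = 0.09051 K/W
Q = ΔT/ΣR = (23.2 °C − -8.66 °C)/0.09051 = 352.0 W
From the inner boundary to the gypsum board/plaster interface, ΣR_partial = 0.03375 K/W.
T_interface = T_in − Q·ΣR_partial = 23.2 °C − (352.0)(0.03375) = 11.3 °C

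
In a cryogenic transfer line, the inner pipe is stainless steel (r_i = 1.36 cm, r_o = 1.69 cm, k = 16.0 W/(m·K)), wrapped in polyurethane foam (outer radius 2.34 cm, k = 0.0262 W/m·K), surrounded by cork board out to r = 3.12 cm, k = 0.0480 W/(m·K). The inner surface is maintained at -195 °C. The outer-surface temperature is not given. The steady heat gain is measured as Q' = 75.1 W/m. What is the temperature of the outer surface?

T_out = 25.3 °C

Series resistances:
  R'_stainless steel = ln(0.0169/0.0136)/(2πk) = 0.2172/(2π·16.0) = 0.002161 m·K/W
  R'_polyurethane foam = ln(0.0234/0.0169)/(2πk) = 0.3254/(2π·0.0262) = 1.977 m·K/W
  R'_cork board = ln(0.0312/0.0234)/(2πk) = 0.2877/(2π·0.0480) = 0.9539 m·K/W
ΣR = 2.933 m·K/W
ΔT = Q'·ΣR = 75.1 × 2.933 = 220.3 K
Heat flows inward, so T_out = T_in + ΔT = -195 + 220.3 = 25.3 °C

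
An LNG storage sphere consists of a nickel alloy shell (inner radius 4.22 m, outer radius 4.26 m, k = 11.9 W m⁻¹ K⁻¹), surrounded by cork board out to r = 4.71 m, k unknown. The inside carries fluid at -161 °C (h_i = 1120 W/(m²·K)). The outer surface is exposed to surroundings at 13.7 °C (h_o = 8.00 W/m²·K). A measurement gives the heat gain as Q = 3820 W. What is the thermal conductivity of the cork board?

k = 0.0394 W/m·K

ΣR = ΔT/Q = |-161 − 13.7|/3820 = 0.04573 K/W
Known resistances:
  R_conv,in = 1/(4πr²h) = 1/(4π·4.22²·1120) = 3.990×10^-6 K/W
  R_nickel alloy = (1/4.22 − 1/4.26)/(4πk) = 0.002225/(4π·11.9) = 1.488×10^-5 K/W
  R_conv,out = 1/(4πr²h) = 1/(4π·4.71²·8.00) = 4.484×10^-4 K/W
R_cork board = ΣR − ΣR_known = 0.04573 − 4.673×10^-4 = 0.04526 K/W
(1/r₁−1/r₂)/(4πk) = 0.04526 ⇒ k = 0.02243/(4π·0.04526) = 0.0394 W/m·K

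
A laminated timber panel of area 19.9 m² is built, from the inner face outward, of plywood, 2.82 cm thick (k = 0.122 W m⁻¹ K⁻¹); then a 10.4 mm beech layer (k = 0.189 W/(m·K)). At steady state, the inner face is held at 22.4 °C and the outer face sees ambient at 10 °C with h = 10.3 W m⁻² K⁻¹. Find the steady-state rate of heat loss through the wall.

Series thermal resistances, inner to outer:
  R_plywood = L/(kA) = 0.0282/(0.122·19.9) = 0.01162 K/W
  R_beech = L/(kA) = 0.0104/(0.189·19.9) = 0.002765 K/W
  R_conv,out = 1/(hA) = 1/(10.3·19.9) = 0.004879 K/W
ΣR = 0.01162 + 0.002765 + 0.004879 = 0.01926 K/W
Q = ΔT/ΣR = (22.4 °C − 10 °C)/0.01926 = 644 W

Q = 644 W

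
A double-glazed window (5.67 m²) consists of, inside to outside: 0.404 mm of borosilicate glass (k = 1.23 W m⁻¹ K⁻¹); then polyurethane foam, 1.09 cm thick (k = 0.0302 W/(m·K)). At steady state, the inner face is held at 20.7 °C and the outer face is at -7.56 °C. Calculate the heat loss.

Q = 444 W

Treat each layer as a resistance in series:
  R_borosilicate glass = L/(kA) = 4.04×10^-4/(1.23·5.67) = 5.793×10^-5 K/W
  R_polyurethane foam = L/(kA) = 0.0109/(0.0302·5.67) = 0.06366 K/W
ΣR = 5.793×10^-5 + 0.06366 = 0.06372 K/W
Q = ΔT/ΣR = (20.7 °C − -7.56 °C)/0.06372 = 444 W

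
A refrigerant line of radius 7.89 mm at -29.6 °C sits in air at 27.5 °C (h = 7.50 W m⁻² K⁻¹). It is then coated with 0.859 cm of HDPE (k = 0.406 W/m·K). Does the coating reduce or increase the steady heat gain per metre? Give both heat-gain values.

Critical radius for a cylinder: r_cr = k/h = 0.0541 m = 5.41 cm.
Outer radius after coating: r₂ = 0.00789 + 0.00859 = 0.01648 m.
Since r₁ < r_cr and r₂ ≤ r_cr, the coating moves toward the maximum at r_cr — heat gain rises.
Bare: R = 1/(2πr₁h) = 2.690 m·K/W; Q = 57.1/2.690 = 21.2 W/m.
Coated: R = R_cond + R_conv = 1.576 m·K/W; Q = 57.1/1.576 = 36.2 W/m.

increases: 21.2 → 36.2 W/m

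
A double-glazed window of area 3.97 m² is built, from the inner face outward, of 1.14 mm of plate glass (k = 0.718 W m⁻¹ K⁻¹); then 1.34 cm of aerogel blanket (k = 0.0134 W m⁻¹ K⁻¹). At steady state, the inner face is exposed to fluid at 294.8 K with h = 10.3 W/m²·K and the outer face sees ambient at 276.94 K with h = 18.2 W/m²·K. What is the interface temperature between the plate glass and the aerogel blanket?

T = 293.3 K

Series thermal resistances, inner to outer:
  R_conv,in = 1/(hA) = 1/(10.3·3.97) = 0.02446 K/W
  R_plate glass = L/(kA) = 0.00114/(0.718·3.97) = 3.999×10^-4 K/W
  R_aerogel blanket = L/(kA) = 0.0134/(0.0134·3.97) = 0.2519 K/W
  R_conv,out = 1/(hA) = 1/(18.2·3.97) = 0.01384 K/W
ΣR = 0.02446 + 3.999×10^-4 + 0.2519 + 0.01384 = 0.2906 K/W
Q = ΔT/ΣR = (294.8 K − 276.94 K)/0.2906 = 61.46 W
From the inner boundary to the plate glass/aerogel blanket interface, ΣR_partial = 0.02486 K/W.
T_interface = T_in − Q·ΣR_partial = 294.8 K − (61.46)(0.02486) = 293.3 K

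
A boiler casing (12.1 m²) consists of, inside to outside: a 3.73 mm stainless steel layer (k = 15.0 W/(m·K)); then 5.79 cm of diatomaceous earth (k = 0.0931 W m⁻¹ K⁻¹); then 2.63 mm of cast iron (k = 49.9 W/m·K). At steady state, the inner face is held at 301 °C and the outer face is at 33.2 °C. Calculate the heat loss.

Q = 5.21 kW

Treat each layer as a resistance in series:
  R_stainless steel = L/(kA) = 0.00373/(15.0·12.1) = 2.055×10^-5 K/W
  R_diatomaceous earth = L/(kA) = 0.0579/(0.0931·12.1) = 0.05140 K/W
  R_cast iron = L/(kA) = 0.00263/(49.9·12.1) = 4.356×10^-6 K/W
ΣR = 2.055×10^-5 + 0.05140 + 4.356×10^-6 = 0.05142 K/W
Q = ΔT/ΣR = (301 °C − 33.2 °C)/0.05142 = 5210 W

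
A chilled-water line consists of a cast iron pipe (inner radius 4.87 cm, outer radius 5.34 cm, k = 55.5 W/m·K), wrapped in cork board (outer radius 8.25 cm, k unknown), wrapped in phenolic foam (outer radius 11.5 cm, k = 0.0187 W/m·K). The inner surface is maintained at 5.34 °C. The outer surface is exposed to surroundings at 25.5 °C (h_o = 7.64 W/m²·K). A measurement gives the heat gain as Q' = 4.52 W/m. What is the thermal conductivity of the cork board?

ΣR = ΔT/Q' = |5.34 − 25.5|/4.52 = 4.460 m·K/W
Known resistances:
  R'_cast iron = ln(0.0534/0.0487)/(2πk) = 0.09213/(2π·55.5) = 2.642×10^-4 m·K/W
  R'_phenolic foam = ln(0.115/0.0825)/(2πk) = 0.3321/(2π·0.0187) = 2.827 m·K/W
  R'_conv,out = 1/(2πr h) = 1/(2π·0.115·7.64) = 0.1811 m·K/W
R_cork board = ΣR − ΣR_known = 4.460 − 3.008 = 1.452 m·K/W
ln(r₂/r₁)/(2πk) = 1.452 ⇒ k = 0.4350/(2π·1.452) = 0.0477 W/m·K

k = 0.0477 W/m·K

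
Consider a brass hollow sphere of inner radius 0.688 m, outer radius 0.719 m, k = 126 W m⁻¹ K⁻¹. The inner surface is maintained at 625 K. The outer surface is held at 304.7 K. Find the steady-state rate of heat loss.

Q = 8090 kW

Q = 4πk·ΔT/(1/r₁ − 1/r₂) = 4π × 126 × 320.3 / (1/0.688 − 1/0.719) = 8.09×10^6 W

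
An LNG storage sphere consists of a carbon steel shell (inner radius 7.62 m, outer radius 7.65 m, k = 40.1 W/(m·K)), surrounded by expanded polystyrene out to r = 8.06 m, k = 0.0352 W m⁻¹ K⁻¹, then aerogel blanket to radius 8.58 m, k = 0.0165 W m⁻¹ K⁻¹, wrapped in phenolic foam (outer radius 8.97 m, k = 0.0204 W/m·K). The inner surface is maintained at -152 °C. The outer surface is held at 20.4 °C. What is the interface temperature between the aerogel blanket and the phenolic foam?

Treat each layer as a resistance in series:
  R_carbon steel = (1/7.62 − 1/7.65)/(4πk) = 5.146×10^-4/(4π·40.1) = 1.021×10^-6 K/W
  R_expanded polystyrene = (1/7.65 − 1/8.06)/(4πk) = 0.006649/(4π·0.0352) = 0.01503 K/W
  R_aerogel blanket = (1/8.06 − 1/8.58)/(4πk) = 0.007519/(4π·0.0165) = 0.03626 K/W
  R_phenolic foam = (1/8.58 − 1/8.97)/(4πk) = 0.005067/(4π·0.0204) = 0.01977 K/W
ΣR = 1.021×10^-6 + 0.01503 + 0.03626 + 0.01977 = 0.07106 K/W
Q = ΔT/ΣR = (-152 °C − 20.4 °C)/0.07106 = -2426 W
From the inner boundary to the aerogel blanket/phenolic foam interface, ΣR_partial = 0.05129 K/W.
T_interface = T_in − Q·ΣR_partial = -152 °C − (-2426)(0.05129) = -27.6 °C

T = -27.6 °C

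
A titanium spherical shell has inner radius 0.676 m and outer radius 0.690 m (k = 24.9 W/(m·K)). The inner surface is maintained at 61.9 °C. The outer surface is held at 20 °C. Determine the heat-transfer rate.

Q = 4πk·ΔT/(1/r₁ − 1/r₂) = 4π × 24.9 × 41.9 / (1/0.676 − 1/0.690) = 4.37×10^5 W

Q = 437 kW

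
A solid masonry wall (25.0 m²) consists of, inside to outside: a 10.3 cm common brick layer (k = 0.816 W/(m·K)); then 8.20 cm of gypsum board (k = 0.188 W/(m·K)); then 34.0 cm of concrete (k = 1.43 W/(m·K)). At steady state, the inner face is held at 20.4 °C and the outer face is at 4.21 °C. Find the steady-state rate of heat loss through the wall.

Resistance network (inner→outer):
  R_common brick = L/(kA) = 0.103/(0.816·25.0) = 0.005049 K/W
  R_gypsum board = L/(kA) = 0.0820/(0.188·25.0) = 0.01745 K/W
  R_concrete = L/(kA) = 0.340/(1.43·25.0) = 0.009510 K/W
ΣR = 0.005049 + 0.01745 + 0.009510 = 0.03201 K/W
Q = ΔT/ΣR = (20.4 °C − 4.21 °C)/0.03201 = 506 W

Q = 506 W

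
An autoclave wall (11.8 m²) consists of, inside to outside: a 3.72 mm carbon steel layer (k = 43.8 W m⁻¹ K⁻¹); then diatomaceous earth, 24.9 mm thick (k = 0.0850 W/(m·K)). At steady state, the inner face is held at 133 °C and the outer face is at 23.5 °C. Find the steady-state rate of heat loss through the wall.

Series thermal resistances, inner to outer:
  R_carbon steel = L/(kA) = 0.00372/(43.8·11.8) = 7.198×10^-6 K/W
  R_diatomaceous earth = L/(kA) = 0.0249/(0.0850·11.8) = 0.02483 K/W
ΣR = 7.198×10^-6 + 0.02483 = 0.02484 K/W
Q = ΔT/ΣR = (133 °C − 23.5 °C)/0.02484 = 4410 W

Q = 4410 W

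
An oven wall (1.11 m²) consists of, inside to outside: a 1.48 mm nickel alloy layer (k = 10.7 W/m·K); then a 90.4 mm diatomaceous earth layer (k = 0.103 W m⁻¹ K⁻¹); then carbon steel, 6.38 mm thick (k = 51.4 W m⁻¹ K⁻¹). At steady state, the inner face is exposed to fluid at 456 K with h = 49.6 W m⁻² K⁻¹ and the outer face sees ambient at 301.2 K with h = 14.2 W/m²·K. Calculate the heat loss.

Treat each layer as a resistance in series:
  R_conv,in = 1/(hA) = 1/(49.6·1.11) = 0.01816 K/W
  R_nickel alloy = L/(kA) = 0.00148/(10.7·1.11) = 1.246×10^-4 K/W
  R_diatomaceous earth = L/(kA) = 0.0904/(0.103·1.11) = 0.7907 K/W
  R_carbon steel = L/(kA) = 0.00638/(51.4·1.11) = 1.118×10^-4 K/W
  R_conv,out = 1/(hA) = 1/(14.2·1.11) = 0.06344 K/W
ΣR = 0.01816 + 1.246×10^-4 + 0.7907 + 1.118×10^-4 + 0.06344 = 0.8725 K/W
Q = ΔT/ΣR = (456 K − 301.2 K)/0.8725 = 177 W

Q = 177 W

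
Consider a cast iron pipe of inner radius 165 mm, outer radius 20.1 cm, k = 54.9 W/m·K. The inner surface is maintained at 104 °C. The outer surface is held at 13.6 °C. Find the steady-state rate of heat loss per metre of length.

Q' = 2πk·ΔT/ln(r₂/r₁) = 2π × 54.9 × 90.4 / ln(0.201/0.165) = 1.58×10^5 W/m

Q' = 158 kW/m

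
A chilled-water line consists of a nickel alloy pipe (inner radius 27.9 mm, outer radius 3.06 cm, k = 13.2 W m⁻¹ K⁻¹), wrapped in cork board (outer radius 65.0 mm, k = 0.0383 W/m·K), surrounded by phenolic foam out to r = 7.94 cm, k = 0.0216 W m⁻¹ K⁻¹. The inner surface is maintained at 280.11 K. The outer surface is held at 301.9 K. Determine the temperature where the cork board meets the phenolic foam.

Series thermal resistances, inner to outer:
  R'_nickel alloy = ln(0.0306/0.0279)/(2πk) = 0.09237/(2π·13.2) = 0.001114 m·K/W
  R'_cork board = ln(0.0650/0.0306)/(2πk) = 0.7534/(2π·0.0383) = 3.131 m·K/W
  R'_phenolic foam = ln(0.0794/0.0650)/(2πk) = 0.2001/(2π·0.0216) = 1.474 m·K/W
ΣR = 0.001114 + 3.131 + 1.474 = 4.606 m·K/W
Q' = ΔT/ΣR = (280.11 K − 301.9 K)/4.606 = -4.731 W/m
From the inner boundary to the cork board/phenolic foam interface, ΣR_partial = 3.132 m·K/W.
T_interface = T_in − Q'·ΣR_partial = 280.11 K − (-4.731)(3.132) = 294.9 K

T = 294.9 K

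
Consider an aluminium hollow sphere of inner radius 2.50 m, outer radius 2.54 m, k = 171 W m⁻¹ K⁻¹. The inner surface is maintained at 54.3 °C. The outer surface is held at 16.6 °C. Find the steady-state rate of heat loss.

Q = 4πk·ΔT/(1/r₁ − 1/r₂) = 4π × 171 × 37.7 / (1/2.50 − 1/2.54) = 1.29×10^7 W

Q = 12900 kW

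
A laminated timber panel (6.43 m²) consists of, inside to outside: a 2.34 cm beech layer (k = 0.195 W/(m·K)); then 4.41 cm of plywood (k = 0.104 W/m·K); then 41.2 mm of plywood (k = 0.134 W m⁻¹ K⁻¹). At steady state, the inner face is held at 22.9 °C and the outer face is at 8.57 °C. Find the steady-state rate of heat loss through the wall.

Treat each layer as a resistance in series:
  R_beech = L/(kA) = 0.0234/(0.195·6.43) = 0.01866 K/W
  R_plywood = L/(kA) = 0.0441/(0.104·6.43) = 0.06595 K/W
  R_plywood = L/(kA) = 0.0412/(0.134·6.43) = 0.04782 K/W
ΣR = 0.01866 + 0.06595 + 0.04782 = 0.1324 K/W
Q = ΔT/ΣR = (22.9 °C − 8.57 °C)/0.1324 = 108 W

Q = 108 W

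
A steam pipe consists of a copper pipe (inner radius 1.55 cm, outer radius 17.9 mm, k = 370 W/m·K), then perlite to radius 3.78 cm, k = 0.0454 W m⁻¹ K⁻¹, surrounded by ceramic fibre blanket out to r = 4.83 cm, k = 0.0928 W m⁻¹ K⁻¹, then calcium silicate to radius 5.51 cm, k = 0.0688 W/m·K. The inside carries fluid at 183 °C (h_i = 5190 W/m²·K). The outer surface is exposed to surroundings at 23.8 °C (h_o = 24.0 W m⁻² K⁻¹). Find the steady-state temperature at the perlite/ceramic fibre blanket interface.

T = 62.6 °C

Resistance network (inner→outer):
  R'_conv,in = 1/(2πr h) = 1/(2π·0.0155·5190) = 0.001978 m·K/W
  R'_copper = ln(0.0179/0.0155)/(2πk) = 0.1440/(2π·370) = 6.192×10^-5 m·K/W
  R'_perlite = ln(0.0378/0.0179)/(2πk) = 0.7475/(2π·0.0454) = 2.620 m·K/W
  R'_ceramic fibre blanket = ln(0.0483/0.0378)/(2πk) = 0.2451/(2π·0.0928) = 0.4204 m·K/W
  R'_calcium silicate = ln(0.0551/0.0483)/(2πk) = 0.1317/(2π·0.0688) = 0.3047 m·K/W
  R'_conv,out = 1/(2πr h) = 1/(2π·0.0551·24.0) = 0.1204 m·K/W
ΣR = 0.001978 + 6.192×10^-5 + 2.620 + 0.4204 + 0.3047 + 0.1204 = 3.468 m·K/W
Q' = ΔT/ΣR = (183 °C − 23.8 °C)/3.468 = 45.91 W/m
From the inner boundary to the perlite/ceramic fibre blanket interface, ΣR_partial = 2.622 m·K/W.
T_interface = T_in − Q'·ΣR_partial = 183 °C − (45.91)(2.622) = 62.6 °C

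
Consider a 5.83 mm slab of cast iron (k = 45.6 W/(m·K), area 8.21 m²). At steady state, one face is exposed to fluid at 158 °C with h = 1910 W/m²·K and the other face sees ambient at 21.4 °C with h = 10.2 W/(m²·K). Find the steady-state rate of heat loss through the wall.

Q = 11.4 kW

Resistance network (inner→outer):
  R_conv,in = 1/(hA) = 1/(1910·8.21) = 6.377×10^-5 K/W
  R_cast iron = L/(kA) = 0.00583/(45.6·8.21) = 1.557×10^-5 K/W
  R_conv,out = 1/(hA) = 1/(10.2·8.21) = 0.01194 K/W
ΣR = 6.377×10^-5 + 1.557×10^-5 + 0.01194 = 0.01202 K/W
Q = ΔT/ΣR = (158 °C − 21.4 °C)/0.01202 = 11400 W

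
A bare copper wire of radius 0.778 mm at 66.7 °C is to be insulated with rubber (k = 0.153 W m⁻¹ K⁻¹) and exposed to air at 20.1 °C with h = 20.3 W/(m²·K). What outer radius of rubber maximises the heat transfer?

For a cylinder, r_cr = k_ins/h = 0.153/20.3 = 0.00754 m = 0.754 cm

r_cr = 0.754 cm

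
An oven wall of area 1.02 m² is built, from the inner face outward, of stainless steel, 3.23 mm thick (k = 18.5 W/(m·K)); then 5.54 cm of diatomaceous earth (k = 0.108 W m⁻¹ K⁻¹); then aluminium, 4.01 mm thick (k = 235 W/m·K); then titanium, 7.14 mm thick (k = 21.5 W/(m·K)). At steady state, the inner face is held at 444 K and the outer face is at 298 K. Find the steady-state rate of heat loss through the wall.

Treat each layer as a resistance in series:
  R_stainless steel = L/(kA) = 0.00323/(18.5·1.02) = 1.712×10^-4 K/W
  R_diatomaceous earth = L/(kA) = 0.0554/(0.108·1.02) = 0.5029 K/W
  R_aluminium = L/(kA) = 0.00401/(235·1.02) = 1.673×10^-5 K/W
  R_titanium = L/(kA) = 0.00714/(21.5·1.02) = 3.256×10^-4 K/W
ΣR = 1.712×10^-4 + 0.5029 + 1.673×10^-5 + 3.256×10^-4 = 0.5034 K/W
Q = ΔT/ΣR = (444 K − 298 K)/0.5034 = 290 W

Q = 290 W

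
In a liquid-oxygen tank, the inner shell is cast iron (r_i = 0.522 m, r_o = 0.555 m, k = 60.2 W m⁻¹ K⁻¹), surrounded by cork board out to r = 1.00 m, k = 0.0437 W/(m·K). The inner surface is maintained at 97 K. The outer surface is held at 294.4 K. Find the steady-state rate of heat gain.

Q = 135 W

Series thermal resistances, inner to outer:
  R_cast iron = (1/0.522 − 1/0.555)/(4πk) = 0.1139/(4π·60.2) = 1.506×10^-4 K/W
  R_cork board = (1/0.555 − 1/1.00)/(4πk) = 0.8018/(4π·0.0437) = 1.460 K/W
ΣR = 1.506×10^-4 + 1.460 = 1.460 K/W
Q = ΔT/ΣR = (97 K − 294.4 K)/1.460 = -135 W
(Negative Q ⇒ heat flows inward; heat gain = 135 W.)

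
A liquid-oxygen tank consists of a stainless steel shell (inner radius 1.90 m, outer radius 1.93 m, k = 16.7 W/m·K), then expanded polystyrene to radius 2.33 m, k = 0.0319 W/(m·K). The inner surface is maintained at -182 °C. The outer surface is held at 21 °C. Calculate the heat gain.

Q = 915 W

Resistance network (inner→outer):
  R_stainless steel = (1/1.90 − 1/1.93)/(4πk) = 0.008181/(4π·16.7) = 3.898×10^-5 K/W
  R_expanded polystyrene = (1/1.93 − 1/2.33)/(4πk) = 0.08895/(4π·0.0319) = 0.2219 K/W
ΣR = 3.898×10^-5 + 0.2219 = 0.2219 K/W
Q = ΔT/ΣR = (-182 °C − 21 °C)/0.2219 = -915 W
(Negative Q ⇒ heat flows inward; heat gain = 915 W.)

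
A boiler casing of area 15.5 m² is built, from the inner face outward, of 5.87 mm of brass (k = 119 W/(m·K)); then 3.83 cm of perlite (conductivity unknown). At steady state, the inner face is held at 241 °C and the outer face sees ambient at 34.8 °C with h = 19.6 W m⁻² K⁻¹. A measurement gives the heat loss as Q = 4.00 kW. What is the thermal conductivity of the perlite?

k = 0.0512 W/m·K

ΣR = ΔT/Q = |241 − 34.8|/4000 = 0.05155 K/W
Known resistances:
  R_brass = L/(kA) = 0.00587/(119·15.5) = 3.182×10^-6 K/W
  R_conv,out = 1/(hA) = 1/(19.6·15.5) = 0.003292 K/W
R_perlite = ΣR − ΣR_known = 0.05155 − 0.003295 = 0.04825 K/W
L/(kA) = 0.04825 ⇒ k = 0.0383/(0.04825·15.5) = 0.0512 W/m·K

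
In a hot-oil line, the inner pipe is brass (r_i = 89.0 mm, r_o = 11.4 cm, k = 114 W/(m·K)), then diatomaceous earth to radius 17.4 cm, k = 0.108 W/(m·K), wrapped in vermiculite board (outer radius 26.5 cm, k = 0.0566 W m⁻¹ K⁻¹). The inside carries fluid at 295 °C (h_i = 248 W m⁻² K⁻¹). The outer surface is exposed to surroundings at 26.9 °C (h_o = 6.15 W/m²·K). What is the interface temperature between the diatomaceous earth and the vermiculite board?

Resistance network (inner→outer):
  R'_conv,in = 1/(2πr h) = 1/(2π·0.0890·248) = 0.007211 m·K/W
  R'_brass = ln(0.114/0.0890)/(2πk) = 0.2476/(2π·114) = 3.456×10^-4 m·K/W
  R'_diatomaceous earth = ln(0.174/0.114)/(2πk) = 0.4229/(2π·0.108) = 0.6231 m·K/W
  R'_vermiculite board = ln(0.265/0.174)/(2πk) = 0.4207/(2π·0.0566) = 1.183 m·K/W
  R'_conv,out = 1/(2πr h) = 1/(2π·0.265·6.15) = 0.09766 m·K/W
ΣR = 0.007211 + 3.456×10^-4 + 0.6231 + 1.183 + 0.09766 = 1.911 m·K/W
Q' = ΔT/ΣR = (295 °C − 26.9 °C)/1.911 = 140.3 W/m
From the inner boundary to the diatomaceous earth/vermiculite board interface, ΣR_partial = 0.6307 m·K/W.
T_interface = T_in − Q'·ΣR_partial = 295 °C − (140.3)(0.6307) = 207 °C

T = 207 °C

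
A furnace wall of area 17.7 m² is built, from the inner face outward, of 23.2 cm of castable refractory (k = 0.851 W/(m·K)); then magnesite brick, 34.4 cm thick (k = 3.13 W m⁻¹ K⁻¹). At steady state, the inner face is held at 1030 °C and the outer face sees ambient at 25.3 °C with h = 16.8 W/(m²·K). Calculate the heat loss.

Q = 40.2 kW

Resistance network (inner→outer):
  R_castable refractory = L/(kA) = 0.232/(0.851·17.7) = 0.01540 K/W
  R_magnesite brick = L/(kA) = 0.344/(3.13·17.7) = 0.006209 K/W
  R_conv,out = 1/(hA) = 1/(16.8·17.7) = 0.003363 K/W
ΣR = 0.01540 + 0.006209 + 0.003363 = 0.02497 K/W
Q = ΔT/ΣR = (1030 °C − 25.3 °C)/0.02497 = 40200 W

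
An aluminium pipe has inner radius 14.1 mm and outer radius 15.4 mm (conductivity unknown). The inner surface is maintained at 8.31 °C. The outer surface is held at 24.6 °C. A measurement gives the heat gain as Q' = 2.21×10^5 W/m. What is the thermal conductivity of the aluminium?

ΣR = ΔT/Q' = |8.31 − 24.6|/2.21×10^5 = 7.371×10^-5 m·K/W
ln(r₂/r₁)/(2πk) = 7.371×10^-5 ⇒ k = 0.08819/(2π·7.371×10^-5) = 190 W/m·K

k = 190 W/m·K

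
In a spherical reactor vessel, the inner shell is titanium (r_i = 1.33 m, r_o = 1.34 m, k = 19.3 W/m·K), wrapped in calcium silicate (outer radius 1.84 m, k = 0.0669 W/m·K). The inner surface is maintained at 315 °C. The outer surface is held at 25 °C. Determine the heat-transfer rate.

Q = 1200 W

Series thermal resistances, inner to outer:
  R_titanium = (1/1.33 − 1/1.34)/(4πk) = 0.005611/(4π·19.3) = 2.314×10^-5 K/W
  R_calcium silicate = (1/1.34 − 1/1.84)/(4πk) = 0.2028/(4π·0.0669) = 0.2412 K/W
ΣR = 2.314×10^-5 + 0.2412 = 0.2412 K/W
Q = ΔT/ΣR = (315 °C − 25 °C)/0.2412 = 1200 W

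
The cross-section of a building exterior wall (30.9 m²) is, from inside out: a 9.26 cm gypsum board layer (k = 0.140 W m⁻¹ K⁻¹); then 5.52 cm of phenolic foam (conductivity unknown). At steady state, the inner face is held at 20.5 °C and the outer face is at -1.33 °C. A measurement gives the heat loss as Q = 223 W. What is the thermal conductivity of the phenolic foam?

ΣR = ΔT/Q = |20.5 − -1.33|/223 = 0.09789 K/W
Known resistances:
  R_gypsum board = L/(kA) = 0.0926/(0.140·30.9) = 0.02141 K/W
R_phenolic foam = ΣR − ΣR_known = 0.09789 − 0.02141 = 0.07648 K/W
L/(kA) = 0.07648 ⇒ k = 0.0552/(0.07648·30.9) = 0.0234 W/m·K

k = 0.0234 W/m·K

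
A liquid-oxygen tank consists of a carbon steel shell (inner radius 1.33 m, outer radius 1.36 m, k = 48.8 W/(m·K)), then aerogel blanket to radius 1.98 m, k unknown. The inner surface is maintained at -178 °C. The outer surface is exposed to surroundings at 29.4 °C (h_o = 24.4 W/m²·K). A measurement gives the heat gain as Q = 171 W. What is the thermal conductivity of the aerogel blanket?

k = 0.0151 W/m·K

ΣR = ΔT/Q = |-178 − 29.4|/171 = 1.213 K/W
Known resistances:
  R_carbon steel = (1/1.33 − 1/1.36)/(4πk) = 0.01659/(4π·48.8) = 2.705×10^-5 K/W
  R_conv,out = 1/(4πr²h) = 1/(4π·1.98²·24.4) = 8.319×10^-4 K/W
R_aerogel blanket = ΣR − ΣR_known = 1.213 − 8.590×10^-4 = 1.212 K/W
(1/r₁−1/r₂)/(4πk) = 1.212 ⇒ k = 0.2302/(4π·1.212) = 0.0151 W/m·K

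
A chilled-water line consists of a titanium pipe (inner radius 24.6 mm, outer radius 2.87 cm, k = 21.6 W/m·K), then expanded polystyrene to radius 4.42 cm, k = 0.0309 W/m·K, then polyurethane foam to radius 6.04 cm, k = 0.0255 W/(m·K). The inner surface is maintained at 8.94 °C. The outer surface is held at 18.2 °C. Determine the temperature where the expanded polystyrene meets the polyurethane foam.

T = 13.9 °C

Resistance network (inner→outer):
  R'_titanium = ln(0.0287/0.0246)/(2πk) = 0.1542/(2π·21.6) = 0.001136 m·K/W
  R'_expanded polystyrene = ln(0.0442/0.0287)/(2πk) = 0.4318/(2π·0.0309) = 2.224 m·K/W
  R'_polyurethane foam = ln(0.0604/0.0442)/(2πk) = 0.3123/(2π·0.0255) = 1.949 m·K/W
ΣR = 0.001136 + 2.224 + 1.949 = 4.174 m·K/W
Q' = ΔT/ΣR = (8.94 °C − 18.2 °C)/4.174 = -2.218 W/m
From the inner boundary to the expanded polystyrene/polyurethane foam interface, ΣR_partial = 2.225 m·K/W.
T_interface = T_in − Q'·ΣR_partial = 8.94 °C − (-2.218)(2.225) = 13.9 °C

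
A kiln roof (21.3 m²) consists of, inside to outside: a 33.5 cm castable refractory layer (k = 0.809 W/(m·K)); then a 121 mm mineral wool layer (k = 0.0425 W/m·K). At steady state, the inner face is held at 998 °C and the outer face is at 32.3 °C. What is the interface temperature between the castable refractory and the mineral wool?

T = 875 °C

Resistance network (inner→outer):
  R_castable refractory = L/(kA) = 0.335/(0.809·21.3) = 0.01944 K/W
  R_mineral wool = L/(kA) = 0.121/(0.0425·21.3) = 0.1337 K/W
ΣR = 0.01944 + 0.1337 = 0.1531 K/W
Q = ΔT/ΣR = (998 °C − 32.3 °C)/0.1531 = 6308 W
From the inner boundary to the castable refractory/mineral wool interface, ΣR_partial = 0.01944 K/W.
T_interface = T_in − Q·ΣR_partial = 998 °C − (6308)(0.01944) = 875 °C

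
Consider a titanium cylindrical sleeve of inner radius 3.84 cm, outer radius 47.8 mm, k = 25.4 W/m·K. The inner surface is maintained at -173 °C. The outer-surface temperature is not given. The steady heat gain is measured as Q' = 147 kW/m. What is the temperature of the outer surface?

Series resistances:
  R'_titanium = ln(0.0478/0.0384)/(2πk) = 0.2190/(2π·25.4) = 0.001372 m·K/W
ΣR = 0.001372 m·K/W
ΔT = Q'·ΣR = 1.47×10^5 × 0.001372 = 201.7 K
Heat flows inward, so T_out = T_in + ΔT = -173 + 201.7 = 28.7 °C

T_out = 28.7 °C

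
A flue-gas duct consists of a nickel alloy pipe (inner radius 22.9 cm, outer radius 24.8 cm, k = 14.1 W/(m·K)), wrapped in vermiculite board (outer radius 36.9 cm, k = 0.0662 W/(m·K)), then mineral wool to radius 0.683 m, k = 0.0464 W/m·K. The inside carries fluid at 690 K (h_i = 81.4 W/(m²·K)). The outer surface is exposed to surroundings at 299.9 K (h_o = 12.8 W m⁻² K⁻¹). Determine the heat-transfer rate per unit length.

Resistance network (inner→outer):
  R'_conv,in = 1/(2πr h) = 1/(2π·0.229·81.4) = 0.008538 m·K/W
  R'_nickel alloy = ln(0.248/0.229)/(2πk) = 0.07971/(2π·14.1) = 8.997×10^-4 m·K/W
  R'_vermiculite board = ln(0.369/0.248)/(2πk) = 0.3974/(2π·0.0662) = 0.9553 m·K/W
  R'_mineral wool = ln(0.683/0.369)/(2πk) = 0.6157/(2π·0.0464) = 2.112 m·K/W
  R'_conv,out = 1/(2πr h) = 1/(2π·0.683·12.8) = 0.01820 m·K/W
ΣR = 0.008538 + 8.997×10^-4 + 0.9553 + 2.112 + 0.01820 = 3.095 m·K/W
Q' = ΔT/ΣR = (690 K − 299.9 K)/3.095 = 126 W/m

Q' = 126 W/m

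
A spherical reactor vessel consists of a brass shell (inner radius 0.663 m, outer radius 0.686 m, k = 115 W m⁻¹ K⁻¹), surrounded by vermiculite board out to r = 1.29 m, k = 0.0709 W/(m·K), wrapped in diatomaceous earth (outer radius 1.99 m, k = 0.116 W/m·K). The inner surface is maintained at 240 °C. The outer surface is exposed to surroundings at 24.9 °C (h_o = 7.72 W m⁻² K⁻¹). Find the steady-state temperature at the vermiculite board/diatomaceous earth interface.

Resistance network (inner→outer):
  R_brass = (1/0.663 − 1/0.686)/(4πk) = 0.05057/(4π·115) = 3.499×10^-5 K/W
  R_vermiculite board = (1/0.686 − 1/1.29)/(4πk) = 0.6825/(4π·0.0709) = 0.7661 K/W
  R_diatomaceous earth = (1/1.29 − 1/1.99)/(4πk) = 0.2727/(4π·0.116) = 0.1871 K/W
  R_conv,out = 1/(4πr²h) = 1/(4π·1.99²·7.72) = 0.002603 K/W
ΣR = 3.499×10^-5 + 0.7661 + 0.1871 + 0.002603 = 0.9558 K/W
Q = ΔT/ΣR = (240 °C − 24.9 °C)/0.9558 = 225.0 W
From the inner boundary to the vermiculite board/diatomaceous earth interface, ΣR_partial = 0.7661 K/W.
T_interface = T_in − Q·ΣR_partial = 240 °C − (225.0)(0.7661) = 67.6 °C

T = 67.6 °C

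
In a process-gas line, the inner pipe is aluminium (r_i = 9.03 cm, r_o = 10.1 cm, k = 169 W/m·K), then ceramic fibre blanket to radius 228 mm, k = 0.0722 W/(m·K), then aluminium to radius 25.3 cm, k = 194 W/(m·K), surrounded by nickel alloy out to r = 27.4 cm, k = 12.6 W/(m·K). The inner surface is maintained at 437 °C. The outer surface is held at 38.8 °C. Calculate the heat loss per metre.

Q' = 222 W/m

Treat each layer as a resistance in series:
  R'_aluminium = ln(0.101/0.0903)/(2πk) = 0.1120/(2π·169) = 1.055×10^-4 m·K/W
  R'_ceramic fibre blanket = ln(0.228/0.101)/(2πk) = 0.8142/(2π·0.0722) = 1.795 m·K/W
  R'_aluminium = ln(0.253/0.228)/(2πk) = 0.1040/(2π·194) = 8.536×10^-5 m·K/W
  R'_nickel alloy = ln(0.274/0.253)/(2πk) = 0.07974/(2π·12.6) = 0.001007 m·K/W
ΣR = 1.055×10^-4 + 1.795 + 8.536×10^-5 + 0.001007 = 1.796 m·K/W
Q' = ΔT/ΣR = (437 °C − 38.8 °C)/1.796 = 222 W/m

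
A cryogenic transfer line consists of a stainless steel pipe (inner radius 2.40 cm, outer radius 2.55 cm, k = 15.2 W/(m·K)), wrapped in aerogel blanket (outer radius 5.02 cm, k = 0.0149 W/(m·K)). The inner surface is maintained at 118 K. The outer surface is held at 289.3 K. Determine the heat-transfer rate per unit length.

Series thermal resistances, inner to outer:
  R'_stainless steel = ln(0.0255/0.0240)/(2πk) = 0.06062/(2π·15.2) = 6.348×10^-4 m·K/W
  R'_aerogel blanket = ln(0.0502/0.0255)/(2πk) = 0.6773/(2π·0.0149) = 7.235 m·K/W
ΣR = 6.348×10^-4 + 7.235 = 7.236 m·K/W
Q' = ΔT/ΣR = (118 K − 289.3 K)/7.236 = -23.7 W/m
(Negative Q' ⇒ heat flows inward; heat gain = 23.7 W/m.)

Q' = 23.7 W/m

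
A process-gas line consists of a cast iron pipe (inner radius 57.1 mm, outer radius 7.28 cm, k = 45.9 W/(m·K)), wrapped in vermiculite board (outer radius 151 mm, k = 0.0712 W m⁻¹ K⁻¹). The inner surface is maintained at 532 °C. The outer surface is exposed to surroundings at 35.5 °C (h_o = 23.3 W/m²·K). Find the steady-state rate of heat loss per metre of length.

Q' = 296 W/m

Resistance network (inner→outer):
  R'_cast iron = ln(0.0728/0.0571)/(2πk) = 0.2429/(2π·45.9) = 8.423×10^-4 m·K/W
  R'_vermiculite board = ln(0.151/0.0728)/(2πk) = 0.7296/(2π·0.0712) = 1.631 m·K/W
  R'_conv,out = 1/(2πr h) = 1/(2π·0.151·23.3) = 0.04524 m·K/W
ΣR = 8.423×10^-4 + 1.631 + 0.04524 = 1.677 m·K/W
Q' = ΔT/ΣR = (532 °C − 35.5 °C)/1.677 = 296 W/m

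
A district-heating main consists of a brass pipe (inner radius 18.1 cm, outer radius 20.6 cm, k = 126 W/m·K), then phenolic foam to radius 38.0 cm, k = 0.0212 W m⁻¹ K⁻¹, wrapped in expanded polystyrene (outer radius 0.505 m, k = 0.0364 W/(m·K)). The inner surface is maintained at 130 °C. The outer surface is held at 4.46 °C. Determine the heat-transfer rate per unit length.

Q' = 21.5 W/m

Series thermal resistances, inner to outer:
  R'_brass = ln(0.206/0.181)/(2πk) = 0.1294/(2π·126) = 1.634×10^-4 m·K/W
  R'_phenolic foam = ln(0.380/0.206)/(2πk) = 0.6123/(2π·0.0212) = 4.597 m·K/W
  R'_expanded polystyrene = ln(0.505/0.380)/(2πk) = 0.2844/(2π·0.0364) = 1.243 m·K/W
ΣR = 1.634×10^-4 + 4.597 + 1.243 = 5.840 m·K/W
Q' = ΔT/ΣR = (130 °C − 4.46 °C)/5.840 = 21.5 W/m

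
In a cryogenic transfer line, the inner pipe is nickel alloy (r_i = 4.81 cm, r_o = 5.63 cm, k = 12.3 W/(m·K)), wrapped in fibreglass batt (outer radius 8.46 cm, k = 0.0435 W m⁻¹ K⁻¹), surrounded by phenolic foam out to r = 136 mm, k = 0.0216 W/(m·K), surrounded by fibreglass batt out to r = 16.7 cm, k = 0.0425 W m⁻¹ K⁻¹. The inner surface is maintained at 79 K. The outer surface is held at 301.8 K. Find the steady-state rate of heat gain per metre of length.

Resistance network (inner→outer):
  R'_nickel alloy = ln(0.0563/0.0481)/(2πk) = 0.1574/(2π·12.3) = 0.002037 m·K/W
  R'_fibreglass batt = ln(0.0846/0.0563)/(2πk) = 0.4072/(2π·0.0435) = 1.490 m·K/W
  R'_phenolic foam = ln(0.136/0.0846)/(2πk) = 0.4747/(2π·0.0216) = 3.498 m·K/W
  R'_fibreglass batt = ln(0.167/0.136)/(2πk) = 0.2053/(2π·0.0425) = 0.7690 m·K/W
ΣR = 0.002037 + 1.490 + 3.498 + 0.7690 = 5.759 m·K/W
Q' = ΔT/ΣR = (79 K − 301.8 K)/5.759 = -38.7 W/m
(Negative Q' ⇒ heat flows inward; heat gain = 38.7 W/m.)

Q' = 38.7 W/m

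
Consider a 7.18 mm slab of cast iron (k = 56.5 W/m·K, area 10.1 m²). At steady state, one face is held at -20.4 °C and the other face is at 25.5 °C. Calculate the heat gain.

Q = 3.65×10^6 W

Q = kA·ΔT/L = 56.5 × 10.1 × |-20.4 °C − 25.5 °C| / 0.00718 = 3.65×10^6 W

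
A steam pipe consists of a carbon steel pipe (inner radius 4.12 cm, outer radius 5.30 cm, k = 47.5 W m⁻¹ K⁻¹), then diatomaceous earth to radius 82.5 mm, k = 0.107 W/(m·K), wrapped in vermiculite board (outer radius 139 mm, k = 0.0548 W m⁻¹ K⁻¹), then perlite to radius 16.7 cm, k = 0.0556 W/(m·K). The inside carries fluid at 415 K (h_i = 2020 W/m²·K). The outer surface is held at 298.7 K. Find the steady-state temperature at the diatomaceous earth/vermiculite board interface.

Resistance network (inner→outer):
  R'_conv,in = 1/(2πr h) = 1/(2π·0.0412·2020) = 0.001912 m·K/W
  R'_carbon steel = ln(0.0530/0.0412)/(2πk) = 0.2519/(2π·47.5) = 8.439×10^-4 m·K/W
  R'_diatomaceous earth = ln(0.0825/0.0530)/(2πk) = 0.4425/(2π·0.107) = 0.6582 m·K/W
  R'_vermiculite board = ln(0.139/0.0825)/(2πk) = 0.5217/(2π·0.0548) = 1.515 m·K/W
  R'_perlite = ln(0.167/0.139)/(2πk) = 0.1835/(2π·0.0556) = 0.5253 m·K/W
ΣR = 0.001912 + 8.439×10^-4 + 0.6582 + 1.515 + 0.5253 = 2.701 m·K/W
Q' = ΔT/ΣR = (415 K − 298.7 K)/2.701 = 43.06 W/m
From the inner boundary to the diatomaceous earth/vermiculite board interface, ΣR_partial = 0.6610 m·K/W.
T_interface = T_in − Q'·ΣR_partial = 415 K − (43.06)(0.6610) = 387 K

T = 387 K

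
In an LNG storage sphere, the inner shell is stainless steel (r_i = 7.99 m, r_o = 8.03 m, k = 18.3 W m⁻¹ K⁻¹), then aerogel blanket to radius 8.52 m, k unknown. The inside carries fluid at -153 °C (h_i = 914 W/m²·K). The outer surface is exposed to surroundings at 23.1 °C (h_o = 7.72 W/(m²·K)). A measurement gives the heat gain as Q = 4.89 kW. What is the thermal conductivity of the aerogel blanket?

ΣR = ΔT/Q = |-153 − 23.1|/4890 = 0.03601 K/W
Known resistances:
  R_conv,in = 1/(4πr²h) = 1/(4π·7.99²·914) = 1.364×10^-6 K/W
  R_stainless steel = (1/7.99 − 1/8.03)/(4πk) = 6.234×10^-4/(4π·18.3) = 2.711×10^-6 K/W
  R_conv,out = 1/(4πr²h) = 1/(4π·8.52²·7.72) = 1.420×10^-4 K/W
R_aerogel blanket = ΣR − ΣR_known = 0.03601 − 1.461×10^-4 = 0.03586 K/W
(1/r₁−1/r₂)/(4πk) = 0.03586 ⇒ k = 0.007162/(4π·0.03586) = 0.0159 W/m·K

k = 0.0159 W/m·K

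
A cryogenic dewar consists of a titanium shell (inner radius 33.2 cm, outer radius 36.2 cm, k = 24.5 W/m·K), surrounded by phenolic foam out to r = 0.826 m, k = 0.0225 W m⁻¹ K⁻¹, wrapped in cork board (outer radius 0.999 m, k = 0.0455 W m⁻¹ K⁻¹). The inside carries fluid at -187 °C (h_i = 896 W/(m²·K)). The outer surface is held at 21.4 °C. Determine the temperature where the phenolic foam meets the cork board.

T = 8.4 °C

Series thermal resistances, inner to outer:
  R_conv,in = 1/(4πr²h) = 1/(4π·0.332²·896) = 8.058×10^-4 K/W
  R_titanium = (1/0.332 − 1/0.362)/(4πk) = 0.2496/(4π·24.5) = 8.108×10^-4 K/W
  R_phenolic foam = (1/0.362 − 1/0.826)/(4πk) = 1.552/(4π·0.0225) = 5.488 K/W
  R_cork board = (1/0.826 − 1/0.999)/(4πk) = 0.2097/(4π·0.0455) = 0.3667 K/W
ΣR = 8.058×10^-4 + 8.108×10^-4 + 5.488 + 0.3667 = 5.856 K/W
Q = ΔT/ΣR = (-187 °C − 21.4 °C)/5.856 = -35.59 W
From the inner boundary to the phenolic foam/cork board interface, ΣR_partial = 5.490 K/W.
T_interface = T_in − Q·ΣR_partial = -187 °C − (-35.59)(5.490) = 8.4 °C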